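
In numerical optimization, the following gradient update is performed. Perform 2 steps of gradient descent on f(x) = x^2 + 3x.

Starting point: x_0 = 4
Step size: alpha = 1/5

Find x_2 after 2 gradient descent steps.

f(x) = x^2 + 3x, f'(x) = 2x + (3)
Step 1: f'(4) = 11, x_1 = 4 - 1/5 * 11 = 9/5
Step 2: f'(9/5) = 33/5, x_2 = 9/5 - 1/5 * 33/5 = 12/25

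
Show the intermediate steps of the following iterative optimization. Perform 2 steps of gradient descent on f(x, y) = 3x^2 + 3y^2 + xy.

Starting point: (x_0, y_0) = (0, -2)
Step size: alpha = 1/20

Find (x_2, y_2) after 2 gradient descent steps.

f(x,y) = 3x^2 + 3y^2 + xy
grad_x = 6x + 1y, grad_y = 6y + 1x
Step 1: grad = (-2, -12), (1/10, -7/5)
Step 2: grad = (-4/5, -83/10), (7/50, -197/200)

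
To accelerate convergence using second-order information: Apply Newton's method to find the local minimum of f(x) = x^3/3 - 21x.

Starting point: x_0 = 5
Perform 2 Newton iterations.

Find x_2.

f(x) = x^3/3 - 21x
f'(x) = x^2 - 21, f''(x) = 2x
Newton update: x_{n+1} = x_n - (x_n^2 - 21)/(2*x_n)
Step 1: x_0 = 5, f'=4, f''=10, x_1 = 23/5
Step 2: x_1 = 23/5, f'=4/25, f''=46/5, x_2 = 527/115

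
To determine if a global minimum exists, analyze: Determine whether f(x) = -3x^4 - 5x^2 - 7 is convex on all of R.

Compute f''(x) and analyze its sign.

f(x) = -3x^4 - 5x^2 - 7
f'(x) = -12x^3 + -10x
f''(x) = -36x^2 + -10
f''(x) = -36x^2 + -10 <= -10 < 0 for all x
Therefore, f is concave on R.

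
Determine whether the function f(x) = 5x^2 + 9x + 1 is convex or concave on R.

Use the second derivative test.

f(x) = 5x^2 + 9x + 1
f'(x) = 10x + 9
f''(x) = 10
Since f''(x) = 10 > 0 for all x, f is convex on R.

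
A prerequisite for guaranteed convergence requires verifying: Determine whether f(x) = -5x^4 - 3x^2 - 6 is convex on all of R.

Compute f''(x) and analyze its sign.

f(x) = -5x^4 - 3x^2 - 6
f'(x) = -20x^3 + -6x
f''(x) = -60x^2 + -6
f''(x) = -60x^2 + -6 <= -6 < 0 for all x
Therefore, f is concave on R.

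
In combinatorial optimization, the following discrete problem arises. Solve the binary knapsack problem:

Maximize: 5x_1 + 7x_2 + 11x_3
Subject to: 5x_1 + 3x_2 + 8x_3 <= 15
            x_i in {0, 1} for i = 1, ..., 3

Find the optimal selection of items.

Items: item 1 (v=5, w=5), item 2 (v=7, w=3), item 3 (v=11, w=8)
Capacity: 15
Checking all 8 subsets (w = total weight, v = total value):
  {}: w = 0, v = 0
  {1}: w = 5, v = 5
  {2}: w = 3, v = 7
  {3}: w = 8, v = 11
  {1, 2}: w = 8, v = 12
  {1, 3}: w = 13, v = 16
  {2, 3}: w = 11, v = 18
  {1, 2, 3}: w = 16 > 15, infeasible
Best feasible subset: items [2, 3]
Total weight: 11 <= 15, total value: 18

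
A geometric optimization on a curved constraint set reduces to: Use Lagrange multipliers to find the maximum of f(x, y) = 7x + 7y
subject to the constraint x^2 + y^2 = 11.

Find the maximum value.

Set up Lagrange conditions: grad f = lambda * grad g
  7 = 2*lambda*x
  7 = 2*lambda*y
From these: x/y = 7/7, so x = 7t, y = 7t for some t.
Substitute into constraint: (7t)^2 + (7t)^2 = 11
  t^2 * 98 = 11
  t = sqrt(11/98)
Maximum = 7*x + 7*y = (7^2 + 7^2)*t = 98 * sqrt(11/98) = sqrt(1078)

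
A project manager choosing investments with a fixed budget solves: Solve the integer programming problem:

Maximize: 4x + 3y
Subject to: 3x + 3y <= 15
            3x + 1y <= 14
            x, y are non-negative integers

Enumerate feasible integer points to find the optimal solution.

Constraint 1: 3x + 3y <= 15
Constraint 2: 3x + 1y <= 14
Feasible x range (need y >= 0): 0 <= x <= min(15/3, 14/3) => x in {0, ..., 4}.
Enumerate feasible integer points row by row (the coefficient of y is 3 > 0, so for each x the largest feasible y gives the best value):
  x = 0: y <= min((15 - 3*0)/3, (14 - 3*0)/1) => y in {0, ..., 5}; best 4*0 + 3*5 = 15
  x = 1: y <= min((15 - 3*1)/3, (14 - 3*1)/1) => y in {0, ..., 4}; best 4*1 + 3*4 = 16
  x = 2: y <= min((15 - 3*2)/3, (14 - 3*2)/1) => y in {0, ..., 3}; best 4*2 + 3*3 = 17
  x = 3: y <= min((15 - 3*3)/3, (14 - 3*3)/1) => y in {0, ..., 2}; best 4*3 + 3*2 = 18
  x = 4: y <= min((15 - 3*4)/3, (14 - 3*4)/1) => y in {0, ..., 1}; best 4*4 + 3*1 = 19
The maximum 4x + 3y = 19 is achieved at x = 4, y = 1.
Check: 3*4 + 3*1 = 15 <= 15 and 3*4 + 1*1 = 13 <= 14.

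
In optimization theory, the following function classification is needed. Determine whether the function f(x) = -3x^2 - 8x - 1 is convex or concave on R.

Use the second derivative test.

f(x) = -3x^2 - 8x - 1
f'(x) = -6x - 8
f''(x) = -6
Since f''(x) = -6 < 0 for all x, f is concave on R.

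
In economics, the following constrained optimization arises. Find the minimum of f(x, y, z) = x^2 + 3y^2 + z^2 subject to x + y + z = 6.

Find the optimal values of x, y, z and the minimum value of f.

Using Lagrange multipliers on f = x^2 + 3y^2 + z^2 with constraint x + y + z = 6:
Conditions: 2*1*x = lambda, 2*3*y = lambda, 2*1*z = lambda
So x = lambda/2, y = lambda/6, z = lambda/2
Substituting into constraint: lambda * (7/6) = 6
lambda = 36/7
x = 18/7, y = 6/7, z = 18/7
Minimum value = 108/7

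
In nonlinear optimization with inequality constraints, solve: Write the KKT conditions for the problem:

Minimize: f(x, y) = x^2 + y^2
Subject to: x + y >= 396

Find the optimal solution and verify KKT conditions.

KKT conditions for min x^2 + y^2 s.t. x + y >= 396:
Stationarity: 2x = mu, 2y = mu
So x = y = mu/2.
Complementary slackness: mu*(x + y - 396) = 0
Primal feasibility: x + y >= 396; dual feasibility: mu >= 0
If mu = 0 then x = y = 0, but 0 + 0 < 396 is infeasible, so the constraint is active.
Constraint active: x + y = 2*(mu/2) = 396 => mu = 396
x = y = 198, f = 78408
Verify: stationarity 2*198 = 396 = mu; primal 198 + 198 = 396 >= 396; dual mu = 396 >= 0; complementary slackness 396*(396 - 396) = 0. All KKT conditions hold.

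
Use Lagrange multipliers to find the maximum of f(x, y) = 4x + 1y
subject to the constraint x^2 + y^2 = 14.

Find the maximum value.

Set up Lagrange conditions: grad f = lambda * grad g
  4 = 2*lambda*x
  1 = 2*lambda*y
From these: x/y = 4/1, so x = 4t, y = 1t for some t.
Substitute into constraint: (4t)^2 + (1t)^2 = 14
  t^2 * 17 = 14
  t = sqrt(14/17)
Maximum = 4*x + 1*y = (4^2 + 1^2)*t = 17 * sqrt(14/17) = sqrt(238)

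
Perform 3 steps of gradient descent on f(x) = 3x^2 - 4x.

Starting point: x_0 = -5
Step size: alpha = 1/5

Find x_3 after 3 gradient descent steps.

f(x) = 3x^2 - 4x, f'(x) = 6x + (-4)
Step 1: f'(-5) = -34, x_1 = -5 - 1/5 * -34 = 9/5
Step 2: f'(9/5) = 34/5, x_2 = 9/5 - 1/5 * 34/5 = 11/25
Step 3: f'(11/25) = -34/25, x_3 = 11/25 - 1/5 * -34/25 = 89/125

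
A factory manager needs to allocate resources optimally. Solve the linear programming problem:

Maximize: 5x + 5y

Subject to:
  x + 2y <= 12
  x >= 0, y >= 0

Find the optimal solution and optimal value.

The feasible region has vertices at [(0, 0), (12, 0), (0, 6)].
Checking objective 5x + 5y at each vertex:
  (0, 0): 5*0 + 5*0 = 0
  (12, 0): 5*12 + 5*0 = 60
  (0, 6): 5*0 + 5*6 = 30
Maximum is 60 at (12, 0).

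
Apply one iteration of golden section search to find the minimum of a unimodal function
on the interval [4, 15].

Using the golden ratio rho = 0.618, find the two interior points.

Golden section search on [4, 15].
Golden ratio rho = 0.618 (approx).
Interior points:
  x_1 = 4 + (1-0.618)*11 = 8.2020
  x_2 = 4 + 0.618*11 = 10.7980
Compare f(x_1) and f(x_2) to determine which subinterval to keep.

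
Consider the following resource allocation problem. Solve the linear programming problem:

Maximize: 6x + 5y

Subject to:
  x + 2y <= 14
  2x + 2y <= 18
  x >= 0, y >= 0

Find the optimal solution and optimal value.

Feasible vertices: (0, 0), (0, 7), (4, 5), (9, 0)
Objective 6x + 5y at each:
  (0, 0): 0
  (0, 7): 35
  (4, 5): 49
  (9, 0): 54
Maximum is 54 at (9, 0).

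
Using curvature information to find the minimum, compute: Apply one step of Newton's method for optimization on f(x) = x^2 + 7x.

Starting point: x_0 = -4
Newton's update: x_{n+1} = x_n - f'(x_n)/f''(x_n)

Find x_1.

f(x) = x^2 + 7x
f'(x) = 2x + (7), f''(x) = 2
Newton step: x_1 = x_0 - f'(x_0)/f''(x_0)
f'(-4) = -1
x_1 = -4 - -1/2 = -7/2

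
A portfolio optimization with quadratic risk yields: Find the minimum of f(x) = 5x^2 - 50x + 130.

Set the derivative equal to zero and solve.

f(x) = 5x^2 - 50x + 130
f'(x) = 10x + (-50) = 0
x = 50/10 = 5
f(5) = 5
Since f''(x) = 10 > 0, this is a minimum.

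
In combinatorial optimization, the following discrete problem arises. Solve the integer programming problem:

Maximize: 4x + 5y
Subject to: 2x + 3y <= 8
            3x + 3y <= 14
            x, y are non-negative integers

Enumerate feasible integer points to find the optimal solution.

Constraint 1: 2x + 3y <= 8
Constraint 2: 3x + 3y <= 14
Feasible x range (need y >= 0): 0 <= x <= min(8/2, 14/3) => x in {0, ..., 4}.
Enumerate feasible integer points row by row (the coefficient of y is 5 > 0, so for each x the largest feasible y gives the best value):
  x = 0: y <= min((8 - 2*0)/3, (14 - 3*0)/3) => y in {0, ..., 2}; best 4*0 + 5*2 = 10
  x = 1: y <= min((8 - 2*1)/3, (14 - 3*1)/3) => y in {0, ..., 2}; best 4*1 + 5*2 = 14
  x = 2: y <= min((8 - 2*2)/3, (14 - 3*2)/3) => y in {0, ..., 1}; best 4*2 + 5*1 = 13
  x = 3: y <= min((8 - 2*3)/3, (14 - 3*3)/3) => y in {0}; best 4*3 + 5*0 = 12
  x = 4: y <= min((8 - 2*4)/3, (14 - 3*4)/3) => y in {0}; best 4*4 + 5*0 = 16
The maximum 4x + 5y = 16 is achieved at x = 4, y = 0.
Check: 2*4 + 3*0 = 8 <= 8 and 3*4 + 3*0 = 12 <= 14.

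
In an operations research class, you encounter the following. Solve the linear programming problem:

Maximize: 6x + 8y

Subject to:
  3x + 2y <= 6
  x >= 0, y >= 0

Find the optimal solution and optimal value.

The feasible region has vertices at [(0, 0), (2, 0), (0, 3)].
Checking objective 6x + 8y at each vertex:
  (0, 0): 6*0 + 8*0 = 0
  (2, 0): 6*2 + 8*0 = 12
  (0, 3): 6*0 + 8*3 = 24
Maximum is 24 at (0, 3).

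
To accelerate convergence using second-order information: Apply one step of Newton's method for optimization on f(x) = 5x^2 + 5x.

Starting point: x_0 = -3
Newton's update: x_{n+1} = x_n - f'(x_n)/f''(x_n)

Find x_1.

f(x) = 5x^2 + 5x
f'(x) = 10x + (5), f''(x) = 10
Newton step: x_1 = x_0 - f'(x_0)/f''(x_0)
f'(-3) = -25
x_1 = -3 - -25/10 = -1/2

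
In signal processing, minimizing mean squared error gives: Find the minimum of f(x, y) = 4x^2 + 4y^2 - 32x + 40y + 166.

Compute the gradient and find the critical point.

f(x,y) = 4x^2 + 4y^2 - 32x + 40y + 166
df/dx = 8x + (-32) = 0  =>  x = 4
df/dy = 8y + (40) = 0  =>  y = -5
f(4, -5) = 4*(4)^2 + 4*(-5)^2 + -32*(4) + 40*(-5) + 166 = 2
Hessian is diagonal with entries 8, 8 > 0, so this is a minimum.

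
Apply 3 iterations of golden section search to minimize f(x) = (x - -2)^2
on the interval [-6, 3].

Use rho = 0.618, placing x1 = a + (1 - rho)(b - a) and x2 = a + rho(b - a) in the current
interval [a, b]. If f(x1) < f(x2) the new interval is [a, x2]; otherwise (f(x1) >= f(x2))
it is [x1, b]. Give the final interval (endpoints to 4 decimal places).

Golden section search for min of f(x) = (x - -2)^2 on [-6, 3].
Each step: x1 = a + (1 - rho)(b - a), x2 = a + rho(b - a); if f(x1) < f(x2) keep [a, x2], otherwise keep [x1, b].
Step 1: [-6.0000, 3.0000], x1=-2.5620 (f=0.3158), x2=-0.4380 (f=2.4398); f(x1) < f(x2) => keep [-6.0000, -0.4380]
Step 2: [-6.0000, -0.4380], x1=-3.8753 (f=3.5168), x2=-2.5627 (f=0.3166); f(x1) > f(x2) => keep [-3.8753, -0.4380]
Step 3: [-3.8753, -0.4380], x1=-2.5623 (f=0.3161), x2=-1.7511 (f=0.0620); f(x1) > f(x2) => keep [-2.5623, -0.4380]
Final interval: [-2.5623, -0.4380]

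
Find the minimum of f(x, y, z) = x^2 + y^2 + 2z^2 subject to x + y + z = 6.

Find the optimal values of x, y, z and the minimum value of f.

Using Lagrange multipliers on f = x^2 + y^2 + 2z^2 with constraint x + y + z = 6:
Conditions: 2*1*x = lambda, 2*1*y = lambda, 2*2*z = lambda
So x = lambda/2, y = lambda/2, z = lambda/4
Substituting into constraint: lambda * (5/4) = 6
lambda = 24/5
x = 12/5, y = 12/5, z = 6/5
Minimum value = 72/5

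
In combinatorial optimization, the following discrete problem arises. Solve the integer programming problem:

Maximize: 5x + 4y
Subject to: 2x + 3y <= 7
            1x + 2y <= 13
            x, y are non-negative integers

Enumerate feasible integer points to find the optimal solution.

Constraint 1: 2x + 3y <= 7
Constraint 2: 1x + 2y <= 13
Feasible x range (need y >= 0): 0 <= x <= min(7/2, 13/1) => x in {0, ..., 3}.
Enumerate feasible integer points row by row (the coefficient of y is 4 > 0, so for each x the largest feasible y gives the best value):
  x = 0: y <= min((7 - 2*0)/3, (13 - 1*0)/2) => y in {0, ..., 2}; best 5*0 + 4*2 = 8
  x = 1: y <= min((7 - 2*1)/3, (13 - 1*1)/2) => y in {0, ..., 1}; best 5*1 + 4*1 = 9
  x = 2: y <= min((7 - 2*2)/3, (13 - 1*2)/2) => y in {0, ..., 1}; best 5*2 + 4*1 = 14
  x = 3: y <= min((7 - 2*3)/3, (13 - 1*3)/2) => y in {0}; best 5*3 + 4*0 = 15
The maximum 5x + 4y = 15 is achieved at x = 3, y = 0.
Check: 2*3 + 3*0 = 6 <= 7 and 1*3 + 2*0 = 3 <= 13.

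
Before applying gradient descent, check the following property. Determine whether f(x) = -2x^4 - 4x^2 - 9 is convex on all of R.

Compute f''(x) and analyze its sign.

f(x) = -2x^4 - 4x^2 - 9
f'(x) = -8x^3 + -8x
f''(x) = -24x^2 + -8
f''(x) = -24x^2 + -8 <= -8 < 0 for all x
Therefore, f is concave on R.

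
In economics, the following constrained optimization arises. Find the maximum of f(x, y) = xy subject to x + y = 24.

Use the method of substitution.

Substitute y = 24 - x into f(x,y) = xy:
g(x) = x(24 - x) = 24x - x^2
g'(x) = 24 - 2x = 0  =>  x = 12
y = 24 - 12 = 12
Maximum value = 12 * 12 = 144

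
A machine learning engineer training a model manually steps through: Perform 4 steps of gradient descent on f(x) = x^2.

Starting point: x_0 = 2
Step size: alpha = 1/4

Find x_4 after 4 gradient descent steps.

f(x) = x^2, f'(x) = 2x + (0)
Step 1: f'(2) = 4, x_1 = 2 - 1/4 * 4 = 1
Step 2: f'(1) = 2, x_2 = 1 - 1/4 * 2 = 1/2
Step 3: f'(1/2) = 1, x_3 = 1/2 - 1/4 * 1 = 1/4
Step 4: f'(1/4) = 1/2, x_4 = 1/4 - 1/4 * 1/2 = 1/8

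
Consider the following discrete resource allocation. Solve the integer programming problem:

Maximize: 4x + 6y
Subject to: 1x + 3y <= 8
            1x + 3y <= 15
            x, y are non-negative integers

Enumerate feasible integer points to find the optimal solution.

Constraint 1: 1x + 3y <= 8
Constraint 2: 1x + 3y <= 15
Feasible x range (need y >= 0): 0 <= x <= min(8/1, 15/1) => x in {0, ..., 8}.
Enumerate feasible integer points row by row (the coefficient of y is 6 > 0, so for each x the largest feasible y gives the best value):
  x = 0: y <= min((8 - 1*0)/3, (15 - 1*0)/3) => y in {0, ..., 2}; best 4*0 + 6*2 = 12
  x = 1: y <= min((8 - 1*1)/3, (15 - 1*1)/3) => y in {0, ..., 2}; best 4*1 + 6*2 = 16
  x = 2: y <= min((8 - 1*2)/3, (15 - 1*2)/3) => y in {0, ..., 2}; best 4*2 + 6*2 = 20
  x = 3: y <= min((8 - 1*3)/3, (15 - 1*3)/3) => y in {0, ..., 1}; best 4*3 + 6*1 = 18
  x = 4: y <= min((8 - 1*4)/3, (15 - 1*4)/3) => y in {0, ..., 1}; best 4*4 + 6*1 = 22
  x = 5: y <= min((8 - 1*5)/3, (15 - 1*5)/3) => y in {0, ..., 1}; best 4*5 + 6*1 = 26
  x = 6: y <= min((8 - 1*6)/3, (15 - 1*6)/3) => y in {0}; best 4*6 + 6*0 = 24
  x = 7: y <= min((8 - 1*7)/3, (15 - 1*7)/3) => y in {0}; best 4*7 + 6*0 = 28
  x = 8: y <= min((8 - 1*8)/3, (15 - 1*8)/3) => y in {0}; best 4*8 + 6*0 = 32
The maximum 4x + 6y = 32 is achieved at x = 8, y = 0.
Check: 1*8 + 3*0 = 8 <= 8 and 1*8 + 3*0 = 8 <= 15.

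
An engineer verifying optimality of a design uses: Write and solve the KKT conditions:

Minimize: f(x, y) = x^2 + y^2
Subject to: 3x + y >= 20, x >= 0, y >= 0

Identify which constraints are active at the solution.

KKT conditions for min x^2 + y^2 s.t. 3x + 1y >= 20, x >= 0, y >= 0:
Stationarity: 2x = mu*3 + mu_x, 2y = mu*1 + mu_y, with mu, mu_x, mu_y >= 0
Complementary slackness: mu*(3x + y - 20) = 0, mu_x*x = 0, mu_y*y = 0
(0, 0) is infeasible (3*0 + 1*0 < 20), so if mu = 0 stationarity would force x = mu_x/2 >= 0, y = mu_y/2 >= 0 with mu_x*x = mu_y*y = 0, i.e. x = y = 0: contradiction. Hence mu > 0 and 3x + y = 20 is active.
Try x > 0, y > 0 (so mu_x = mu_y = 0): x = 3*mu/2, y = 1*mu/2
Substitute: 3*(3*mu/2) + 1*(1*mu/2) = 20
  mu*10/2 = 20 => mu = 4
x* = 6 > 0, y* = 2 > 0, consistent with mu_x = mu_y = 0.
f is convex and the constraints are linear, so this KKT point is the global minimum.
f* = 40
Active constraints: 3x + y >= 20 (holds with equality, mu = 4 > 0); x >= 0 and y >= 0 are inactive (mu_x = mu_y = 0).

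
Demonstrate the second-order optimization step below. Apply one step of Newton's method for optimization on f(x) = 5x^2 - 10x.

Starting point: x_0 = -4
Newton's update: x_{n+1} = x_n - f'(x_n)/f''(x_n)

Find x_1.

f(x) = 5x^2 - 10x
f'(x) = 10x + (-10), f''(x) = 10
Newton step: x_1 = x_0 - f'(x_0)/f''(x_0)
f'(-4) = -50
x_1 = -4 - -50/10 = 1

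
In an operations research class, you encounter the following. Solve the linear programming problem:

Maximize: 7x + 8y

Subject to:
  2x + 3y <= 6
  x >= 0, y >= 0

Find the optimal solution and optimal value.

The feasible region has vertices at [(0, 0), (3, 0), (0, 2)].
Checking objective 7x + 8y at each vertex:
  (0, 0): 7*0 + 8*0 = 0
  (3, 0): 7*3 + 8*0 = 21
  (0, 2): 7*0 + 8*2 = 16
Maximum is 21 at (3, 0).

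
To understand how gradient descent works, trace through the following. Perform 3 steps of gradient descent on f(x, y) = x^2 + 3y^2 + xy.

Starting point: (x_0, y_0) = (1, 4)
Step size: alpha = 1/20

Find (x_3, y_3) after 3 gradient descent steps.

f(x,y) = x^2 + 3y^2 + xy
grad_x = 2x + 1y, grad_y = 6y + 1x
Step 1: grad = (6, 25), (7/10, 11/4)
Step 2: grad = (83/20, 86/5), (197/400, 189/100)
Step 3: grad = (23/8, 4733/400), (279/800, 10387/8000)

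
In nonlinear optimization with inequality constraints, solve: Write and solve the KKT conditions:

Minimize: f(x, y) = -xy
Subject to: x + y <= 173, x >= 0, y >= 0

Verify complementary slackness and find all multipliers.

Problem: min -xy s.t. x + y <= 173 (multiplier lambda), x >= 0 (mu_x), y >= 0 (mu_y)
KKT stationarity: -y + lambda - mu_x = 0, -x + lambda - mu_y = 0, with lambda, mu_x, mu_y >= 0
Complementary slackness: lambda*(x + y - 173) = 0, mu_x*x = 0, mu_y*y = 0
If lambda = 0: y = -mu_x <= 0 and x = -mu_y <= 0 force x = y = 0 with f = 0; but x = y = 173/2 is feasible with f = -29929/4 < 0, so this is not the minimum. Hence lambda > 0 and x + y = 173.
Try x > 0, y > 0 (so mu_x = mu_y = 0): y = lambda, x = lambda => x = y = lambda
x + y = 173 => 2*lambda = 173 => lambda = 173/2
x* = y* = 173/2 > 0, consistent with mu_x = mu_y = 0.
(Any feasible point with x = 0 or y = 0 has f = 0 > -29929/4, so the minimum is not on those boundaries.)
min(-xy) = -29929/4 (i.e. max xy = 29929/4)
Multipliers: lambda = 173/2, mu_x = 0, mu_y = 0
Complementary slackness: lambda*(x + y - 173) = 173/2*(173/2 + 173/2 - 173) = 0, mu_x*x = 0*173/2 = 0, mu_y*y = 0*173/2 = 0. Satisfied.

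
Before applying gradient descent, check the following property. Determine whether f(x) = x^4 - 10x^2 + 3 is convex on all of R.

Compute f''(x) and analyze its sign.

f(x) = x^4 - 10x^2 + 3
f'(x) = 4x^3 + -20x
f''(x) = 12x^2 + -20
f''(0) = -20 < 0, so not convex near x = 0
Therefore, f is not globally convex on R.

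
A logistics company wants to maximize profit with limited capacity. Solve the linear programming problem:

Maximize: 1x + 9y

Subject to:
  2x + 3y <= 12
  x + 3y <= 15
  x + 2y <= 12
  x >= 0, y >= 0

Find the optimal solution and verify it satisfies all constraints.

Feasible vertices: (0, 0), (0, 4), (6, 0)
Objective 1x + 9y at each vertex:
  (0, 0): 0
  (0, 4): 36
  (6, 0): 6
Maximum is 36 at (0, 4).
Verify constraints at (x, y) = (0, 4):
  2*0 + 3*4 = 12 <= 12 (active)
  1*0 + 3*4 = 12 <= 15
  1*0 + 2*4 = 8 <= 12
  x = 0 >= 0, y = 4 >= 0. All constraints satisfied.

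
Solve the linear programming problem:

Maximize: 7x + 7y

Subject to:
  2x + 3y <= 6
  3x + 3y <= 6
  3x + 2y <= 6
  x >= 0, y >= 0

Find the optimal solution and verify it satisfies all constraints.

Feasible vertices: (0, 0), (0, 2), (2, 0)
Objective 7x + 7y at each vertex:
  (0, 0): 0
  (0, 2): 14
  (2, 0): 14
Maximum is 14 at (0, 2).
Verify constraints at (x, y) = (0, 2):
  2*0 + 3*2 = 6 <= 6 (active)
  3*0 + 3*2 = 6 <= 6 (active)
  3*0 + 2*2 = 4 <= 6
  x = 0 >= 0, y = 2 >= 0. All constraints satisfied.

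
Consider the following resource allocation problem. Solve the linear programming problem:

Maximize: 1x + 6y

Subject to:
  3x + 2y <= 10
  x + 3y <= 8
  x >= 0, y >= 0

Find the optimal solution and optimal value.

Feasible vertices: (0, 0), (0, 8/3), (2, 2), (10/3, 0)
Objective 1x + 6y at each:
  (0, 0): 0
  (0, 8/3): 16
  (2, 2): 14
  (10/3, 0): 10/3
Maximum is 16 at (0, 8/3).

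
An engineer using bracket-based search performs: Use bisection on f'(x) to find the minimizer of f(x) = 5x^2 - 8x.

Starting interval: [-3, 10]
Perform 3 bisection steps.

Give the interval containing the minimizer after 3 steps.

Finding critical point of f(x) = 5x^2 - 8x using bisection on f'(x) = 10x + -8.
f'(x) = 0 when x = 4/5.
Starting interval: [-3, 10]
Step 1: mid = 7/2, f'(mid) = 27, new interval = [-3, 7/2]
Step 2: mid = 1/4, f'(mid) = -11/2, new interval = [1/4, 7/2]
Step 3: mid = 15/8, f'(mid) = 43/4, new interval = [1/4, 15/8]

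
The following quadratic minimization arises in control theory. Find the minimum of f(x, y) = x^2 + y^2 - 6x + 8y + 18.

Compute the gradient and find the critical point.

f(x,y) = x^2 + y^2 - 6x + 8y + 18
df/dx = 2x + (-6) = 0  =>  x = 3
df/dy = 2y + (8) = 0  =>  y = -4
f(3, -4) = 1*(3)^2 + 1*(-4)^2 + -6*(3) + 8*(-4) + 18 = -7
Hessian is diagonal with entries 2, 2 > 0, so this is a minimum.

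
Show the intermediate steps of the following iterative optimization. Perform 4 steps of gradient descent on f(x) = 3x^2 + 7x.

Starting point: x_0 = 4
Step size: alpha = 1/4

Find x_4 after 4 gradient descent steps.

f(x) = 3x^2 + 7x, f'(x) = 6x + (7)
Step 1: f'(4) = 31, x_1 = 4 - 1/4 * 31 = -15/4
Step 2: f'(-15/4) = -31/2, x_2 = -15/4 - 1/4 * -31/2 = 1/8
Step 3: f'(1/8) = 31/4, x_3 = 1/8 - 1/4 * 31/4 = -29/16
Step 4: f'(-29/16) = -31/8, x_4 = -29/16 - 1/4 * -31/8 = -27/32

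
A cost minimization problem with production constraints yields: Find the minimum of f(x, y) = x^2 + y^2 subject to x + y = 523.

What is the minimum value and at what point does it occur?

Substitute y = 523 - x into f(x,y) = x^2 + y^2:
g(x) = x^2 + (523 - x)^2 = 2x^2 - 1046x + 273529
g'(x) = 4x - 1046 = 0  =>  x = 523/2
y = 523 - 523/2 = 523/2
Minimum value = (523/2)^2 + (523/2)^2 = 273529/2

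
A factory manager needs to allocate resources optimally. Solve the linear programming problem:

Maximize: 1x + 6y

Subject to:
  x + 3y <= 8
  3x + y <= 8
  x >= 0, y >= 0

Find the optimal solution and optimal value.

Feasible vertices: (0, 0), (0, 8/3), (2, 2), (8/3, 0)
Objective 1x + 6y at each:
  (0, 0): 0
  (0, 8/3): 16
  (2, 2): 14
  (8/3, 0): 8/3
Maximum is 16 at (0, 8/3).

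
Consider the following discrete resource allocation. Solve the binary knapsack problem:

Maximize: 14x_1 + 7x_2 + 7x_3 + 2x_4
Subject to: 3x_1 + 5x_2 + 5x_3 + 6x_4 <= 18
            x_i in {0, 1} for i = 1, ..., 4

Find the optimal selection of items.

Items: item 1 (v=14, w=3), item 2 (v=7, w=5), item 3 (v=7, w=5), item 4 (v=2, w=6)
Capacity: 18
Checking all 16 subsets (w = total weight, v = total value):
  {}: w = 0, v = 0
  {1}: w = 3, v = 14
  {2}: w = 5, v = 7
  {3}: w = 5, v = 7
  {4}: w = 6, v = 2
  {1, 2}: w = 8, v = 21
  {1, 3}: w = 8, v = 21
  {1, 4}: w = 9, v = 16
  {2, 3}: w = 10, v = 14
  {2, 4}: w = 11, v = 9
  {3, 4}: w = 11, v = 9
  {1, 2, 3}: w = 13, v = 28
  {1, 2, 4}: w = 14, v = 23
  {1, 3, 4}: w = 14, v = 23
  {2, 3, 4}: w = 16, v = 16
  {1, 2, 3, 4}: w = 19 > 18, infeasible
Best feasible subset: items [1, 2, 3]
Total weight: 13 <= 18, total value: 28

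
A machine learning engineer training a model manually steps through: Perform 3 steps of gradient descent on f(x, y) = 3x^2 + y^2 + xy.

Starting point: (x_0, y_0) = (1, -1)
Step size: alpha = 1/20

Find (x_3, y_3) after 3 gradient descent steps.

f(x,y) = 3x^2 + y^2 + xy
grad_x = 6x + 1y, grad_y = 2y + 1x
Step 1: grad = (5, -1), (3/4, -19/20)
Step 2: grad = (71/20, -23/20), (229/400, -357/400)
Step 3: grad = (1017/400, -97/80), (3563/8000, -1331/1600)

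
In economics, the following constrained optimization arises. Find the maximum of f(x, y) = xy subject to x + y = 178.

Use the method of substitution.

Substitute y = 178 - x into f(x,y) = xy:
g(x) = x(178 - x) = 178x - x^2
g'(x) = 178 - 2x = 0  =>  x = 89
y = 178 - 89 = 89
Maximum value = 89 * 89 = 7921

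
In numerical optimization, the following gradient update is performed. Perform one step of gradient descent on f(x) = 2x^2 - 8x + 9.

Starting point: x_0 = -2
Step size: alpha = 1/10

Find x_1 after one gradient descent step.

f(x) = 2x^2 - 8x + 9
f'(x) = 4x - 8
f'(-2) = 4*-2 + (-8) = -16
x_1 = x_0 - alpha * f'(x_0) = -2 - 1/10 * -16 = -2/5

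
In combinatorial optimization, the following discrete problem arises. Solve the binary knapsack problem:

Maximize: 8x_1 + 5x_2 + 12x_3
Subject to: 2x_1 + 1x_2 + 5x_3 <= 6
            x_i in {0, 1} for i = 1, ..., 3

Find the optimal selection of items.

Items: item 1 (v=8, w=2), item 2 (v=5, w=1), item 3 (v=12, w=5)
Capacity: 6
Checking all 8 subsets (w = total weight, v = total value):
  {}: w = 0, v = 0
  {1}: w = 2, v = 8
  {2}: w = 1, v = 5
  {3}: w = 5, v = 12
  {1, 2}: w = 3, v = 13
  {1, 3}: w = 7 > 6, infeasible
  {2, 3}: w = 6, v = 17
  {1, 2, 3}: w = 8 > 6, infeasible
Best feasible subset: items [2, 3]
Total weight: 6 <= 6, total value: 17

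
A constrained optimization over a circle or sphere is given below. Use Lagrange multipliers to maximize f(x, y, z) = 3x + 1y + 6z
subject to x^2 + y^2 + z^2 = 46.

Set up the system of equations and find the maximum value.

Lagrange conditions: 3 = 2*lambda*x, 1 = 2*lambda*y, 6 = 2*lambda*z
So x:3 = y:1 = z:6, i.e. x = 3t, y = 1t, z = 6t
Constraint: t^2*(3^2 + 1^2 + 6^2) = 46
  t^2 * 46 = 46  =>  t = sqrt(1)
Maximum = 3*3t + 1*1t + 6*6t = 46*sqrt(1) = 46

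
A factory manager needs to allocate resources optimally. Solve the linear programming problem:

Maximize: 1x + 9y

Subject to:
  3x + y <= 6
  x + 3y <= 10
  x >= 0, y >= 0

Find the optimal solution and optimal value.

Feasible vertices: (0, 0), (0, 10/3), (1, 3), (2, 0)
Objective 1x + 9y at each:
  (0, 0): 0
  (0, 10/3): 30
  (1, 3): 28
  (2, 0): 2
Maximum is 30 at (0, 10/3).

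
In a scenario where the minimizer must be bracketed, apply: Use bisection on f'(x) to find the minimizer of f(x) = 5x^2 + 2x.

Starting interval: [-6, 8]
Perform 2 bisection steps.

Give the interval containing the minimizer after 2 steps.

Finding critical point of f(x) = 5x^2 + 2x using bisection on f'(x) = 10x + 2.
f'(x) = 0 when x = -1/5.
Starting interval: [-6, 8]
Step 1: mid = 1, f'(mid) = 12, new interval = [-6, 1]
Step 2: mid = -5/2, f'(mid) = -23, new interval = [-5/2, 1]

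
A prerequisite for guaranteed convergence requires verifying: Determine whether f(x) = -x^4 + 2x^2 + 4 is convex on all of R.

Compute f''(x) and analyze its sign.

f(x) = -x^4 + 2x^2 + 4
f'(x) = -4x^3 + 4x
f''(x) = -12x^2 + 4
f''(x) = -12x^2 + 4 -> -inf as |x| -> inf
Therefore, f is not globally convex on R.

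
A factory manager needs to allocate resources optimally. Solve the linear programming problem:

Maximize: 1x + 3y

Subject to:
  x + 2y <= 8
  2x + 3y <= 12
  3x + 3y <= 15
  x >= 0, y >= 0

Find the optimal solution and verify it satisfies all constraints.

Feasible vertices: (0, 0), (0, 4), (3, 2), (5, 0)
Objective 1x + 3y at each vertex:
  (0, 0): 0
  (0, 4): 12
  (3, 2): 9
  (5, 0): 5
Maximum is 12 at (0, 4).
Verify constraints at (x, y) = (0, 4):
  1*0 + 2*4 = 8 <= 8 (active)
  2*0 + 3*4 = 12 <= 12 (active)
  3*0 + 3*4 = 12 <= 15
  x = 0 >= 0, y = 4 >= 0. All constraints satisfied.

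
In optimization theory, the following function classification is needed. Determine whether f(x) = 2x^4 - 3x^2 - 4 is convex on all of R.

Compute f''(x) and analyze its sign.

f(x) = 2x^4 - 3x^2 - 4
f'(x) = 8x^3 + -6x
f''(x) = 24x^2 + -6
f''(0) = -6 < 0, so not convex near x = 0
Therefore, f is not globally convex on R.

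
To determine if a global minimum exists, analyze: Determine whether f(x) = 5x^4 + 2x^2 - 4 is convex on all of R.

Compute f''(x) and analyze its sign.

f(x) = 5x^4 + 2x^2 - 4
f'(x) = 20x^3 + 4x
f''(x) = 60x^2 + 4
f''(x) = 60x^2 + 4 >= 4 > 0 for all x
Therefore, f is convex on R.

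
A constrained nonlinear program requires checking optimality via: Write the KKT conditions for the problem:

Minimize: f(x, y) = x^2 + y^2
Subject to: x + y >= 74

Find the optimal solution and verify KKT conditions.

KKT conditions for min x^2 + y^2 s.t. x + y >= 74:
Stationarity: 2x = mu, 2y = mu
So x = y = mu/2.
Complementary slackness: mu*(x + y - 74) = 0
Primal feasibility: x + y >= 74; dual feasibility: mu >= 0
If mu = 0 then x = y = 0, but 0 + 0 < 74 is infeasible, so the constraint is active.
Constraint active: x + y = 2*(mu/2) = 74 => mu = 74
x = y = 37, f = 2738
Verify: stationarity 2*37 = 74 = mu; primal 37 + 37 = 74 >= 74; dual mu = 74 >= 0; complementary slackness 74*(74 - 74) = 0. All KKT conditions hold.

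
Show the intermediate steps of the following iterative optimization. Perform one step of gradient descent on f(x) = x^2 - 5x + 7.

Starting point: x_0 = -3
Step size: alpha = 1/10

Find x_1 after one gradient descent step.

f(x) = x^2 - 5x + 7
f'(x) = 2x - 5
f'(-3) = 2*-3 + (-5) = -11
x_1 = x_0 - alpha * f'(x_0) = -3 - 1/10 * -11 = -19/10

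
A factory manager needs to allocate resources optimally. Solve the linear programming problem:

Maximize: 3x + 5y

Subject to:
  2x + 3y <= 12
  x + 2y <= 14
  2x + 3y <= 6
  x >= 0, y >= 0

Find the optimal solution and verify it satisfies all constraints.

Feasible vertices: (0, 0), (0, 2), (3, 0)
Objective 3x + 5y at each vertex:
  (0, 0): 0
  (0, 2): 10
  (3, 0): 9
Maximum is 10 at (0, 2).
Verify constraints at (x, y) = (0, 2):
  2*0 + 3*2 = 6 <= 12
  1*0 + 2*2 = 4 <= 14
  2*0 + 3*2 = 6 <= 6 (active)
  x = 0 >= 0, y = 2 >= 0. All constraints satisfied.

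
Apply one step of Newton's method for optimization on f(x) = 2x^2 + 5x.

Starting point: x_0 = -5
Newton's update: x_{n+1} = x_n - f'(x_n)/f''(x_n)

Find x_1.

f(x) = 2x^2 + 5x
f'(x) = 4x + (5), f''(x) = 4
Newton step: x_1 = x_0 - f'(x_0)/f''(x_0)
f'(-5) = -15
x_1 = -5 - -15/4 = -5/4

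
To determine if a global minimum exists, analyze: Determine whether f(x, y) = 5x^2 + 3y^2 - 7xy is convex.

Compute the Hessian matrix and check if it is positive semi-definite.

f(x,y) = 5x^2 + 3y^2 - 7xy
Hessian H = [[10, -7], [-7, 6]]
trace(H) = 16, det(H) = 11
Eigenvalues: (16 +/- sqrt(212)) / 2 = 15.28, 0.7199
Since both eigenvalues > 0, f is convex.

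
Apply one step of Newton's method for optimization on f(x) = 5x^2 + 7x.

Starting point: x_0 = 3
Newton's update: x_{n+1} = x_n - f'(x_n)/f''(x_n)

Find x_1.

f(x) = 5x^2 + 7x
f'(x) = 10x + (7), f''(x) = 10
Newton step: x_1 = x_0 - f'(x_0)/f''(x_0)
f'(3) = 37
x_1 = 3 - 37/10 = -7/10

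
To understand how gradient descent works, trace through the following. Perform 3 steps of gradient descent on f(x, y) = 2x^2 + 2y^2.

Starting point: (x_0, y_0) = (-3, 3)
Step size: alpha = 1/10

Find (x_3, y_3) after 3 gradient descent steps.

f(x,y) = 2x^2 + 2y^2
grad_x = 4x + 0y, grad_y = 4y + 0x
Step 1: grad = (-12, 12), (-9/5, 9/5)
Step 2: grad = (-36/5, 36/5), (-27/25, 27/25)
Step 3: grad = (-108/25, 108/25), (-81/125, 81/125)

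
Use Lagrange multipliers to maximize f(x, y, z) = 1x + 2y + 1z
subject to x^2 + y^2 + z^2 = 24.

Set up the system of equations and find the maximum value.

Lagrange conditions: 1 = 2*lambda*x, 2 = 2*lambda*y, 1 = 2*lambda*z
So x:1 = y:2 = z:1, i.e. x = 1t, y = 2t, z = 1t
Constraint: t^2*(1^2 + 2^2 + 1^2) = 24
  t^2 * 6 = 24  =>  t = sqrt(4)
Maximum = 1*1t + 2*2t + 1*1t = 6*sqrt(4) = 12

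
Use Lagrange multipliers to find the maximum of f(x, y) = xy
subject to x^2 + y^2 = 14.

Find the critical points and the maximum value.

Lagrange conditions: y = 2*lambda*x and x = 2*lambda*y
If x = 0 then y = 0, violating the constraint, so x, y != 0.
Dividing: y/x = x/y => x^2 = y^2 => y = x or y = -x
Constraint: 2x^2 = 14 => x^2 = 7 => x = +/-sqrt(7)
Critical points: (sqrt(7), sqrt(7)), (-sqrt(7), -sqrt(7)), (sqrt(7), -sqrt(7)), (-sqrt(7), sqrt(7))
  y = x:  xy = x^2 = 7  at (sqrt(7), sqrt(7)) and (-sqrt(7), -sqrt(7))
  y = -x: xy = -x^2 = -7 at (sqrt(7), -sqrt(7)) and (-sqrt(7), sqrt(7))
Maximum xy = 7 at (sqrt(7), sqrt(7)) and (-sqrt(7), -sqrt(7))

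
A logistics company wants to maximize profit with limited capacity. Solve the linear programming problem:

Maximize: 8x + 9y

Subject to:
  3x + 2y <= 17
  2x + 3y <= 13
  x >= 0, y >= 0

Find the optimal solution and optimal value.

Feasible vertices: (0, 0), (0, 13/3), (5, 1), (17/3, 0)
Objective 8x + 9y at each:
  (0, 0): 0
  (0, 13/3): 39
  (5, 1): 49
  (17/3, 0): 136/3
Maximum is 49 at (5, 1).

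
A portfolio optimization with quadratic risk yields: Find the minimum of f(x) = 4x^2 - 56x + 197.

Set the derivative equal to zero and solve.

f(x) = 4x^2 - 56x + 197
f'(x) = 8x + (-56) = 0
x = 56/8 = 7
f(7) = 1
Since f''(x) = 8 > 0, this is a minimum.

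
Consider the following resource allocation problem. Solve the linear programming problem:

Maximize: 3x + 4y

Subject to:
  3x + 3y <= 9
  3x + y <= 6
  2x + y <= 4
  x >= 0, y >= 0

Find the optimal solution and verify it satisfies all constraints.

Feasible vertices: (0, 0), (0, 3), (1, 2), (2, 0)
Objective 3x + 4y at each vertex:
  (0, 0): 0
  (0, 3): 12
  (1, 2): 11
  (2, 0): 6
Maximum is 12 at (0, 3).
Verify constraints at (x, y) = (0, 3):
  3*0 + 3*3 = 9 <= 9 (active)
  3*0 + 1*3 = 3 <= 6
  2*0 + 1*3 = 3 <= 4
  x = 0 >= 0, y = 3 >= 0. All constraints satisfied.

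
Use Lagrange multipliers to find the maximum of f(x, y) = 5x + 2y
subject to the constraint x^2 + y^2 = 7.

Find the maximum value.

Set up Lagrange conditions: grad f = lambda * grad g
  5 = 2*lambda*x
  2 = 2*lambda*y
From these: x/y = 5/2, so x = 5t, y = 2t for some t.
Substitute into constraint: (5t)^2 + (2t)^2 = 7
  t^2 * 29 = 7
  t = sqrt(7/29)
Maximum = 5*x + 2*y = (5^2 + 2^2)*t = 29 * sqrt(7/29) = sqrt(203)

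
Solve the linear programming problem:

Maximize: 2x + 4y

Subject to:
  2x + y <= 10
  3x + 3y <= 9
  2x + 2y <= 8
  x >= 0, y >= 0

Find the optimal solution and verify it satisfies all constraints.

Feasible vertices: (0, 0), (0, 3), (3, 0)
Objective 2x + 4y at each vertex:
  (0, 0): 0
  (0, 3): 12
  (3, 0): 6
Maximum is 12 at (0, 3).
Verify constraints at (x, y) = (0, 3):
  2*0 + 1*3 = 3 <= 10
  3*0 + 3*3 = 9 <= 9 (active)
  2*0 + 2*3 = 6 <= 8
  x = 0 >= 0, y = 3 >= 0. All constraints satisfied.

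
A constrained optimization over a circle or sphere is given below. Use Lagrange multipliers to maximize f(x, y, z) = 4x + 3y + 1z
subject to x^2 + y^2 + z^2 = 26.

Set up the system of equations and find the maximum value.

Lagrange conditions: 4 = 2*lambda*x, 3 = 2*lambda*y, 1 = 2*lambda*z
So x:4 = y:3 = z:1, i.e. x = 4t, y = 3t, z = 1t
Constraint: t^2*(4^2 + 3^2 + 1^2) = 26
  t^2 * 26 = 26  =>  t = sqrt(1)
Maximum = 4*4t + 3*3t + 1*1t = 26*sqrt(1) = 26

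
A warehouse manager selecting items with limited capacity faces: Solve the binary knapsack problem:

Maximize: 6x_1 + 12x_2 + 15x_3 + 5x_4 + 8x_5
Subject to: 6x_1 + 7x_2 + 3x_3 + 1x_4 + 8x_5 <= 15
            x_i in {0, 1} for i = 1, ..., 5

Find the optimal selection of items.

Items: item 1 (v=6, w=6), item 2 (v=12, w=7), item 3 (v=15, w=3), item 4 (v=5, w=1), item 5 (v=8, w=8)
Capacity: 15
Checking all 32 subsets (w = total weight, v = total value):
  {}: w = 0, v = 0
  {1}: w = 6, v = 6
  {2}: w = 7, v = 12
  {3}: w = 3, v = 15
  {4}: w = 1, v = 5
  {5}: w = 8, v = 8
  {1, 2}: w = 13, v = 18
  {1, 3}: w = 9, v = 21
  {1, 4}: w = 7, v = 11
  {1, 5}: w = 14, v = 14
  {2, 3}: w = 10, v = 27
  {2, 4}: w = 8, v = 17
  {2, 5}: w = 15, v = 20
  {3, 4}: w = 4, v = 20
  {3, 5}: w = 11, v = 23
  {4, 5}: w = 9, v = 13
  {1, 2, 3}: w = 16 > 15, infeasible
  {1, 2, 4}: w = 14, v = 23
  {1, 2, 5}: w = 21 > 15, infeasible
  {1, 3, 4}: w = 10, v = 26
  {1, 3, 5}: w = 17 > 15, infeasible
  {1, 4, 5}: w = 15, v = 19
  {2, 3, 4}: w = 11, v = 32
  {2, 3, 5}: w = 18 > 15, infeasible
  {2, 4, 5}: w = 16 > 15, infeasible
  {3, 4, 5}: w = 12, v = 28
  {1, 2, 3, 4}: w = 17 > 15, infeasible
  {1, 2, 3, 5}: w = 24 > 15, infeasible
  {1, 2, 4, 5}: w = 22 > 15, infeasible
  {1, 3, 4, 5}: w = 18 > 15, infeasible
  {2, 3, 4, 5}: w = 19 > 15, infeasible
  {1, 2, 3, 4, 5}: w = 25 > 15, infeasible
Best feasible subset: items [2, 3, 4]
Total weight: 11 <= 15, total value: 32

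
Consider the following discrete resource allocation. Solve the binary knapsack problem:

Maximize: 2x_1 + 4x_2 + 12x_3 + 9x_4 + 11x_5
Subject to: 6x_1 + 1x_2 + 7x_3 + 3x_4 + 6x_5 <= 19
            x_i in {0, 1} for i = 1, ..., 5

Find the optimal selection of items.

Items: item 1 (v=2, w=6), item 2 (v=4, w=1), item 3 (v=12, w=7), item 4 (v=9, w=3), item 5 (v=11, w=6)
Capacity: 19
Checking all 32 subsets (w = total weight, v = total value):
  {}: w = 0, v = 0
  {1}: w = 6, v = 2
  {2}: w = 1, v = 4
  {3}: w = 7, v = 12
  {4}: w = 3, v = 9
  {5}: w = 6, v = 11
  {1, 2}: w = 7, v = 6
  {1, 3}: w = 13, v = 14
  {1, 4}: w = 9, v = 11
  {1, 5}: w = 12, v = 13
  {2, 3}: w = 8, v = 16
  {2, 4}: w = 4, v = 13
  {2, 5}: w = 7, v = 15
  {3, 4}: w = 10, v = 21
  {3, 5}: w = 13, v = 23
  {4, 5}: w = 9, v = 20
  {1, 2, 3}: w = 14, v = 18
  {1, 2, 4}: w = 10, v = 15
  {1, 2, 5}: w = 13, v = 17
  {1, 3, 4}: w = 16, v = 23
  {1, 3, 5}: w = 19, v = 25
  {1, 4, 5}: w = 15, v = 22
  {2, 3, 4}: w = 11, v = 25
  {2, 3, 5}: w = 14, v = 27
  {2, 4, 5}: w = 10, v = 24
  {3, 4, 5}: w = 16, v = 32
  {1, 2, 3, 4}: w = 17, v = 27
  {1, 2, 3, 5}: w = 20 > 19, infeasible
  {1, 2, 4, 5}: w = 16, v = 26
  {1, 3, 4, 5}: w = 22 > 19, infeasible
  {2, 3, 4, 5}: w = 17, v = 36
  {1, 2, 3, 4, 5}: w = 23 > 19, infeasible
Best feasible subset: items [2, 3, 4, 5]
Total weight: 17 <= 19, total value: 36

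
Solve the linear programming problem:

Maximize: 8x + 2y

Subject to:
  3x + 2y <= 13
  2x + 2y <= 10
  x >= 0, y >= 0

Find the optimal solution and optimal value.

Feasible vertices: (0, 0), (0, 5), (3, 2), (13/3, 0)
Objective 8x + 2y at each:
  (0, 0): 0
  (0, 5): 10
  (3, 2): 28
  (13/3, 0): 104/3
Maximum is 104/3 at (13/3, 0).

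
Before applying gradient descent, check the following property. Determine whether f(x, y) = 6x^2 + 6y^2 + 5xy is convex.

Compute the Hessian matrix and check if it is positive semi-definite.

f(x,y) = 6x^2 + 6y^2 + 5xy
Hessian H = [[12, 5], [5, 12]]
trace(H) = 24, det(H) = 119
Eigenvalues: (24 +/- sqrt(100)) / 2 = 17, 7
Since both eigenvalues > 0, f is convex.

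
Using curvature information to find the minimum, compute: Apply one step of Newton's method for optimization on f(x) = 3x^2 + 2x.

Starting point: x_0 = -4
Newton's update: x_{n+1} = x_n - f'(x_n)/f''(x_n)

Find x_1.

f(x) = 3x^2 + 2x
f'(x) = 6x + (2), f''(x) = 6
Newton step: x_1 = x_0 - f'(x_0)/f''(x_0)
f'(-4) = -22
x_1 = -4 - -22/6 = -1/3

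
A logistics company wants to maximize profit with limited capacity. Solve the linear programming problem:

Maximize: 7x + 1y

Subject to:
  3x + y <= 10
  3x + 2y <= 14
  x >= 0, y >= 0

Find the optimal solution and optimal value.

Feasible vertices: (0, 0), (0, 7), (2, 4), (10/3, 0)
Objective 7x + 1y at each:
  (0, 0): 0
  (0, 7): 7
  (2, 4): 18
  (10/3, 0): 70/3
Maximum is 70/3 at (10/3, 0).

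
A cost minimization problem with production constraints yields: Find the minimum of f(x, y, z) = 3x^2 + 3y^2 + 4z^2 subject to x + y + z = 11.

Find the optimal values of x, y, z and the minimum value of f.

Using Lagrange multipliers on f = 3x^2 + 3y^2 + 4z^2 with constraint x + y + z = 11:
Conditions: 2*3*x = lambda, 2*3*y = lambda, 2*4*z = lambda
So x = lambda/6, y = lambda/6, z = lambda/8
Substituting into constraint: lambda * (11/24) = 11
lambda = 24
x = 4, y = 4, z = 3
Minimum value = 132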